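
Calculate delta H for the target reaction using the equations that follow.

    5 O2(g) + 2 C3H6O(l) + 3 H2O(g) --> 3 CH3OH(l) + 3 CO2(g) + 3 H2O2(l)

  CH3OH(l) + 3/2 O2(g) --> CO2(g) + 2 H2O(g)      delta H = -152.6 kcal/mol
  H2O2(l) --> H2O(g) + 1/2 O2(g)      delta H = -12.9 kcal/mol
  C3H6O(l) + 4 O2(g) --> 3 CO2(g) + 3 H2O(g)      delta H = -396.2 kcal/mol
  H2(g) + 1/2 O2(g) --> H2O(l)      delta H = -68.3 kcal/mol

delta H = -295.9 kcal/mol

equation 1 reversed and × 3 (reverse to put CH3OH(l) on the product side; ×3 to match 3 CH3OH(l) in the target): (-3)·(-152.6) = +457.8 kcal/mol
equation 2 reversed and × 3 (H2O2(l) must end up as a product; scale by 3 for the 3 H2O2(l)): (-3)·(-12.9) = +38.7 kcal/mol
equation 3 × 2 (scale by 2 for the 2 C3H6O(l)): (2)·(-396.2) = -792.4 kcal/mol
equation 4: not needed (H2O(l) appears nowhere else).
Combining the equations, delta H = (+457.8) + (+38.7) + (-792.4) = -295.9 kcal/mol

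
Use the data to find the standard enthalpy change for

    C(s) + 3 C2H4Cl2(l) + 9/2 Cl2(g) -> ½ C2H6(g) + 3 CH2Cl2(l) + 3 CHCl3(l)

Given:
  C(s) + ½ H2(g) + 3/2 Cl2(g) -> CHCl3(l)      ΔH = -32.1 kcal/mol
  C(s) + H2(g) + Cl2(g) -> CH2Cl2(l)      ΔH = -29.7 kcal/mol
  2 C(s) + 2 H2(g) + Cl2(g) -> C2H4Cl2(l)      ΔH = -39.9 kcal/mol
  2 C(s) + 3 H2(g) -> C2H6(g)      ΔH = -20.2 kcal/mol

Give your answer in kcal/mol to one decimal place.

equation 1 × 3: (3)·(-32.1) = -96.3 kcal/mol
equation 2 × 3: (3)·(-29.7) = -89.1 kcal/mol
equation 3 reversed and × 3: (-3)·(-39.9) = +119.7 kcal/mol
equation 4 × 1/2: (1/2)·(-20.2) = -10.1 kcal/mol
ΔH = (3)·(-32.1) + (3)·(-29.7) + (-3)·(-39.9) + (1/2)·(-20.2) = -75.8 kcal/mol

ΔH = -75.8 kcal/mol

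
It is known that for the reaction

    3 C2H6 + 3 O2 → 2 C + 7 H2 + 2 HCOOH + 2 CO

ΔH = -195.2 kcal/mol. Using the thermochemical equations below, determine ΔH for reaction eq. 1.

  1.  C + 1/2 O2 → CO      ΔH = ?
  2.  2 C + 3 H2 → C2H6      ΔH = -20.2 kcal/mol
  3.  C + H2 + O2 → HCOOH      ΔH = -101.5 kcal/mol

eq. 1 × 2: contributes 2·x
eq. 2 reversed and × 3: (-3)·(-20.2) = +60.6 kcal/mol
eq. 3 × 2: (2)·(-101.5) = -203.0 kcal/mol
-195.2 = (+60.6) + (-203.0) + 2·x
x = (-195.2 − (-142.4)) / (2) = -26.4 kcal/mol

ΔH = -26.4 kcal/mol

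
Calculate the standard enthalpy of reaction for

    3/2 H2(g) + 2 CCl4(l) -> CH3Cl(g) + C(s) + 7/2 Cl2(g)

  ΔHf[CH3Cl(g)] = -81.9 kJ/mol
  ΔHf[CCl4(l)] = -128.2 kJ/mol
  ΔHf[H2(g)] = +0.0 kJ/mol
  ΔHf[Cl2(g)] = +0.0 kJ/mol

ΔH° = 174.5 kJ/mol

ΔH°rxn = Σ nΔHf°(products) − Σ nΔHf°(reactants).
Products: 1·(-81.9) + 1·(+0.0) + 7/2·(+0.0) = -81.9
Reactants: 3/2·(+0.0) + 2·(-128.2) = -256.4
ΔH° = (-81.9) − (-256.4) = 174.5 kJ/mol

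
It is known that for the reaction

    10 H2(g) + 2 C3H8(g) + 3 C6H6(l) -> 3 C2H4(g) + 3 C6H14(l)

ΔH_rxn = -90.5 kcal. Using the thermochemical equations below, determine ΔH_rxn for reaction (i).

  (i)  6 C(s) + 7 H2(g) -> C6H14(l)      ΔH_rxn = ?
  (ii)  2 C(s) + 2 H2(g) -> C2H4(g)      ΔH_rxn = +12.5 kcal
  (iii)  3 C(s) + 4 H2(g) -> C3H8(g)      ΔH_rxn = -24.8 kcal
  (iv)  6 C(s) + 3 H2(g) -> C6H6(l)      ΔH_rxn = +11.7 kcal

ΔH_rxn = -47.5 kcal

(i) × 3 (scale by 3 for the 3 C6H14(l)): contributes 3·x
(ii) × 3 (scale by 3 for the 3 C2H4(g)): (3)·(+12.5) = +37.5 kcal
(iii) reversed and × 2 (reverse to put C3H8(g) on the reactant side; scale by 2 for the 2 C3H8(g)): (-2)·(-24.8) = +49.6 kcal
(iv) reversed and × 3 (reverse to put C6H6(l) on the reactant side; scale by 3 for the 3 C6H6(l)): (-3)·(+11.7) = -35.1 kcal
-90.5 = (+37.5) + (+49.6) + (-35.1) + 3·x
x = (-90.5 − (+52.0)) / (3) = -47.5 kcal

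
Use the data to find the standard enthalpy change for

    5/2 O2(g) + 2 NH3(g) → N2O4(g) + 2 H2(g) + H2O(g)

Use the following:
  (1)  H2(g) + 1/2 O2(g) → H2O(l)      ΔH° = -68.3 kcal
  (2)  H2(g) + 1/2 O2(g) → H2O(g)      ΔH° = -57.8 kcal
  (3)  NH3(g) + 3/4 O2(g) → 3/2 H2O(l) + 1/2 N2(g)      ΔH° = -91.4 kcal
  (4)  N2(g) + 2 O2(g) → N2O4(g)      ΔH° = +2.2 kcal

ΔH° = -33.5 kcal

(1) reversed and × 3: (-3)·(-68.3) = +204.9 kcal
(2) as written (H2O(g) already on the product side): -57.8 kcal
(3) × 2 (scale by 2 for the 2 NH3(g)): (2)·(-91.4) = -182.8 kcal
(4) as written (N2O4(g) already on the product side): +2.2 kcal
Combining the equations, ΔH° = (-3)·(-68.3) + (1)·(-57.8) + (2)·(-91.4) + (1)·(+2.2) = -33.5 kcal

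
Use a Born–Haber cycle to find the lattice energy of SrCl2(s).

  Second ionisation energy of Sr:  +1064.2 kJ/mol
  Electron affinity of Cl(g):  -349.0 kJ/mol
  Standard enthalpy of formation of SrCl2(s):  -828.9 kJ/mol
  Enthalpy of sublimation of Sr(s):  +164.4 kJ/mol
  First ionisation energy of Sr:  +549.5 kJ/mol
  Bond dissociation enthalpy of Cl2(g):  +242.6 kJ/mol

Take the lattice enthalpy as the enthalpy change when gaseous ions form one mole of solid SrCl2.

U = -2151.6 kJ/mol

ΔHf° = 1·ΔHsub + 1·(ΣIE) + 1·D(Cl2) + 2·EA + U
-828.9 = 1·(+164.4) + 1·(+1613.7) + 1·(+242.6) + 2·(-349.0) + U
U = -828.9 − (+1322.7) = -2151.6 kJ/mol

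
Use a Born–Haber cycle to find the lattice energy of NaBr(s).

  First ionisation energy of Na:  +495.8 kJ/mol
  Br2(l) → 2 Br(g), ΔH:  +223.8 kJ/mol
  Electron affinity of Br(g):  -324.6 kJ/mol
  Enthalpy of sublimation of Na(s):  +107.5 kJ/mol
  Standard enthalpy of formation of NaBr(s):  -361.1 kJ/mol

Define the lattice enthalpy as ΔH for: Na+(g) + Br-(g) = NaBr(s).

ΔHf° = 1·ΔHsub + 1·(ΣIE) + 1/2·D(Br2) + 1·EA + U
-361.1 = 1·(+107.5) + 1·(+495.8) + 1/2·(+223.8) + 1·(-324.6) + U
U = -361.1 − (+390.6) = -751.7 kJ/mol

U = -751.7 kJ/mol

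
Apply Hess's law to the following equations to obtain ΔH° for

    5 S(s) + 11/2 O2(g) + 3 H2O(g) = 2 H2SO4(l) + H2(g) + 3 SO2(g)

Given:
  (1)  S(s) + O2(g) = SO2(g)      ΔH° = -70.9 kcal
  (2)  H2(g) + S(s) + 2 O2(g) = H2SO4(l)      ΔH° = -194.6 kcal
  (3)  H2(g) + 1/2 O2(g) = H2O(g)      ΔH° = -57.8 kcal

(1) × 3: (3)·(-70.9) = -212.7 kcal
(2) × 2: (2)·(-194.6) = -389.2 kcal
(3) reversed and × 3: (-3)·(-57.8) = +173.4 kcal
By Hess's law, ΔH° = (-212.7) + (-389.2) + (+173.4) = -428.5 kcal

ΔH° = -428.5 kcal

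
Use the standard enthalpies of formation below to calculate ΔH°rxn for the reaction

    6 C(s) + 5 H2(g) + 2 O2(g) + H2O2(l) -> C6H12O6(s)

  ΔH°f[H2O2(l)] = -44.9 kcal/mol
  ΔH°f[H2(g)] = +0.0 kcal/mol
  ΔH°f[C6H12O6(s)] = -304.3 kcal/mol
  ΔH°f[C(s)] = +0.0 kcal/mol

Products: 1·(-304.3) = -304.3
Reactants: 6·(+0.0) + 5·(+0.0) + 2·(+0.0) + 1·(-44.9) = -44.9
ΔH°rxn = (-304.3) − (-44.9) = -259.4 kcal/mol

ΔH°rxn = -259.4 kcal/mol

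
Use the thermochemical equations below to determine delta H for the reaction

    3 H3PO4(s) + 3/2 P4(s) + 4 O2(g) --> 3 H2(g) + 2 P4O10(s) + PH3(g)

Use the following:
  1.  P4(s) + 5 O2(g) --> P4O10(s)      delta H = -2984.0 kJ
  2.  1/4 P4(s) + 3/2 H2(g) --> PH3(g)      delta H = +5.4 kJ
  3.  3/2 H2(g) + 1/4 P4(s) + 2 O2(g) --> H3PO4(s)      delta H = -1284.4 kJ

eq. 1 × 2: (2)·(-2984.0) = -5968.0 kJ
eq. 2 as written: +5.4 kJ
eq. 3 reversed and × 3: (-3)·(-1284.4) = +3853.2 kJ
By Hess's law, delta H = (2)·(-2984.0) + (1)·(+5.4) + (-3)·(-1284.4) = -2109.4 kJ

delta H = -2109.4 kJ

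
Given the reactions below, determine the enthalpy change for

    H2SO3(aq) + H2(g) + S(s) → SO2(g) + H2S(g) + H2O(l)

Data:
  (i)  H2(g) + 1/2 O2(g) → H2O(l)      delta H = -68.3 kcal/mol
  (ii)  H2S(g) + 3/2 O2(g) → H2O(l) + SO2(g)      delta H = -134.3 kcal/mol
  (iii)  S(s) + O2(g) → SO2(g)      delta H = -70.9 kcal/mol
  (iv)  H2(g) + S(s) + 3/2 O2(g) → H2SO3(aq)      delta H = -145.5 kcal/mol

delta H = 1.4 kcal/mol

(i) × 2: (2)·(-68.3) = -136.6 kcal/mol
(ii) reversed (reverse to put H2S(g) on the product side): +134.3 kcal/mol
(iii) × 2: (2)·(-70.9) = -141.8 kcal/mol
(iv) reversed (H2SO3(aq) must end up as a reactant): +145.5 kcal/mol
Combining the equations, delta H = (2)·(-68.3) + (-1)·(-134.3) + (2)·(-70.9) + (-1)·(-145.5) = 1.4 kcal/mol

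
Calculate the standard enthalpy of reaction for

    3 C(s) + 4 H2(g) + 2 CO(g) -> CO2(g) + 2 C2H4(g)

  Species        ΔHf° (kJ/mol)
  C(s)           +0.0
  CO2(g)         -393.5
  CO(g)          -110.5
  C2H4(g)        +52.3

ΔH_rxn = -67.9 kJ/mol

Products: 1·(-393.5) + 2·(+52.3) = -288.9
Reactants: 3·(+0.0) + 4·(+0.0) + 2·(-110.5) = -221.0
ΔH_rxn = (-288.9) − (-221.0) = -67.9 kJ/mol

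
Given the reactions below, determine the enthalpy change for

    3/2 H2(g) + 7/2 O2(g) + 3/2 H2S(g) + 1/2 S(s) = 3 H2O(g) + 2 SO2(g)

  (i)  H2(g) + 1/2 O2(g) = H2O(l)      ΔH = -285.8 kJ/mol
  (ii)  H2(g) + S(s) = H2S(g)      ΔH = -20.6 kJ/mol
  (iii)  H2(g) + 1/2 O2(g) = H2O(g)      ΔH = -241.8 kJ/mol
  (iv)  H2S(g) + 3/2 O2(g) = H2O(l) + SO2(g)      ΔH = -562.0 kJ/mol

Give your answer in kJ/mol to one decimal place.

(i) reversed and × 2: (-2)·(-285.8) = +571.6 kJ/mol
(ii) × 1/2: (1/2)·(-20.6) = -10.3 kJ/mol
(iii) × 3: (3)·(-241.8) = -725.4 kJ/mol
(iv) × 2: (2)·(-562.0) = -1124.0 kJ/mol
By Hess's law, ΔH = (-2)·(-285.8) + (1/2)·(-20.6) + (3)·(-241.8) + (2)·(-562.0) = -1288.1 kJ/mol

ΔH = -1288.1 kJ/mol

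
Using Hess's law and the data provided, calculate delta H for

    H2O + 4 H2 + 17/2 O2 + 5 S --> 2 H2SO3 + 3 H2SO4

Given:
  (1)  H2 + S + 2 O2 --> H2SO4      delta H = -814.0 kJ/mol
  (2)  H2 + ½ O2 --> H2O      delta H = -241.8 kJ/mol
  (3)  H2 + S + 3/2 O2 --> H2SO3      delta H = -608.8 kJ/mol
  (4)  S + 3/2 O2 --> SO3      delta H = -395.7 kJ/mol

(1) × 3: (3)·(-814.0) = -2442.0 kJ/mol
(2) reversed: +241.8 kJ/mol
(3) × 2: (2)·(-608.8) = -1217.6 kJ/mol
(4): not needed.
delta H = (-2442.0) + (+241.8) + (-1217.6) = -3417.8 kJ/mol

delta H = -3417.8 kJ/mol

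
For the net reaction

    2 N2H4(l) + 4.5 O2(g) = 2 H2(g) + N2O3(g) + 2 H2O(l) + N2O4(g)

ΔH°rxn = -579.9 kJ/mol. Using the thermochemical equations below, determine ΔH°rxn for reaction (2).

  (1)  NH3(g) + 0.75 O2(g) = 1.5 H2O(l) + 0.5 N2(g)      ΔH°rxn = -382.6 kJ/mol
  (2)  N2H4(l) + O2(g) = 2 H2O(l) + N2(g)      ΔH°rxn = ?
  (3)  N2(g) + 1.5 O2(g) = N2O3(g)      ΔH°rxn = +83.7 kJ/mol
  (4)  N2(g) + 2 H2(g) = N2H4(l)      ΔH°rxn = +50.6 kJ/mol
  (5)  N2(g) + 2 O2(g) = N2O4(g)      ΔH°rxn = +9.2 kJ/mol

ΔH°rxn = -622.2 kJ/mol

(1): not needed.
(2) as written: contributes x
(3) as written: +83.7 kJ/mol
(4) reversed: -50.6 kJ/mol
(5) as written: +9.2 kJ/mol
-579.9 = (+83.7) + (-50.6) + (+9.2) + x
x = (-579.9 − (+42.3)) / (1) = -622.2 kJ/mol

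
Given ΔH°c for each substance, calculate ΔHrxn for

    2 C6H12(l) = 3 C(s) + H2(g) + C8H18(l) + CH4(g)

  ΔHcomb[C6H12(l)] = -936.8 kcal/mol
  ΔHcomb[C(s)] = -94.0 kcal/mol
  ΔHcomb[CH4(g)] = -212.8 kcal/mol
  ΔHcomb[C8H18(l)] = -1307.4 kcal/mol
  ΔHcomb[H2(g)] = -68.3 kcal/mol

ΔHrxn = -3.1 kcal/mol

Using ΔH = Σ nΔHc°(reactants) − Σ nΔHc°(products):
= [2·(-936.8)] − [3·(-94.0) + 1·(-68.3) + 1·(-1307.4) + 1·(-212.8)]
= -3.1 kcal/mol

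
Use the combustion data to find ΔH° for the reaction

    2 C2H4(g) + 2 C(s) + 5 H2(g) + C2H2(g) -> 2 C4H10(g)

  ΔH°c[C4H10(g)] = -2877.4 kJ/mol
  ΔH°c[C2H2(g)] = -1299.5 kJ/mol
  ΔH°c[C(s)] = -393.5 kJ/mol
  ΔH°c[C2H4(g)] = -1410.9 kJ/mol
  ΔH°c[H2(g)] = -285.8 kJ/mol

With combustion enthalpies, reactants minus products:
= [2·(-1410.9) + 2·(-393.5) + 5·(-285.8) + 1·(-1299.5)] − [2·(-2877.4)]
= -582.5 kJ/mol

ΔH° = -582.5 kJ/mol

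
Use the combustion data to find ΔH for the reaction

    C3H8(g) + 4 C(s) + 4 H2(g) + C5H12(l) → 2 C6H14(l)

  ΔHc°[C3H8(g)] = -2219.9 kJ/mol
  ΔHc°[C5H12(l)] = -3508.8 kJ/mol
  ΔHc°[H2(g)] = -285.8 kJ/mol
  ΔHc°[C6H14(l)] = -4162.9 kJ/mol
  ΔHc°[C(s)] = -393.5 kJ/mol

Using ΔH = Σ nΔHc°(reactants) − Σ nΔHc°(products):
= [1·(-2219.9) + 4·(-393.5) + 4·(-285.8) + 1·(-3508.8)] − [2·(-4162.9)]
= -120.1 kJ/mol

ΔH = -120.1 kJ/mol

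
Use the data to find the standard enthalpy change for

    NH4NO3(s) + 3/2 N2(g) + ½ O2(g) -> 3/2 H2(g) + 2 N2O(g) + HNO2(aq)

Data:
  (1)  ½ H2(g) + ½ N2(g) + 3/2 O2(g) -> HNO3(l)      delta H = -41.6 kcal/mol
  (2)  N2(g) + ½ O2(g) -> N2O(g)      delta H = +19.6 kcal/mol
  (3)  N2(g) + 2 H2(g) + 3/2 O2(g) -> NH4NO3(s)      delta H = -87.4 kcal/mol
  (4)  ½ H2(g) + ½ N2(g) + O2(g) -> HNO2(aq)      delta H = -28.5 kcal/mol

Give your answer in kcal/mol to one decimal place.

(1): not needed.
(2) × 2: (2)·(+19.6) = +39.2 kcal/mol
(3) reversed: +87.4 kcal/mol
(4) as written: -28.5 kcal/mol
Since enthalpy is a state function, delta H = (2)·(+19.6) + (-1)·(-87.4) + (1)·(-28.5) = 98.1 kcal/mol

delta H = 98.1 kcal/mol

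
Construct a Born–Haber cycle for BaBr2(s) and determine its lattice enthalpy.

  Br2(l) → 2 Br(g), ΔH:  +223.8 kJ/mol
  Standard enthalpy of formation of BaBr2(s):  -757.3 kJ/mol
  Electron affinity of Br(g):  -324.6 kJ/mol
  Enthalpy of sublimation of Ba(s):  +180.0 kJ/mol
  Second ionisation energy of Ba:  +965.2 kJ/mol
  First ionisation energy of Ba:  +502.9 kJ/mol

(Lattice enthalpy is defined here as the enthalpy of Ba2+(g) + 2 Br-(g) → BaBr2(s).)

ΔHf° = 1·ΔHsub + 1·(ΣIE) + 1·D(Br2) + 2·EA + U
-757.3 = 1·(+180.0) + 1·(+1468.1) + 1·(+223.8) + 2·(-324.6) + U
U = -757.3 − (+1222.7) = -1980.0 kJ/mol

U = -1980.0 kJ/mol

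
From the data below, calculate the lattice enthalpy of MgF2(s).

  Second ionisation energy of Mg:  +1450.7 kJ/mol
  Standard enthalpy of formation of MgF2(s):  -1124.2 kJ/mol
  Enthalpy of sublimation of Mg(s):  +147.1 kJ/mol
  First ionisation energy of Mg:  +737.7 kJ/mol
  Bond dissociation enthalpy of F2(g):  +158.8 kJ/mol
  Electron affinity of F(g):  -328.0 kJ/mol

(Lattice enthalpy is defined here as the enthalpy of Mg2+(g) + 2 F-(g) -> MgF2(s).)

ΔHf° = 1·ΔHsub + 1·(ΣIE) + 1·D(F2) + 2·EA + U
-1124.2 = 1·(+147.1) + 1·(+2188.4) + 1·(+158.8) + 2·(-328.0) + U
U = -1124.2 − (+1838.3) = -2962.5 kJ/mol

U = -2962.5 kJ/mol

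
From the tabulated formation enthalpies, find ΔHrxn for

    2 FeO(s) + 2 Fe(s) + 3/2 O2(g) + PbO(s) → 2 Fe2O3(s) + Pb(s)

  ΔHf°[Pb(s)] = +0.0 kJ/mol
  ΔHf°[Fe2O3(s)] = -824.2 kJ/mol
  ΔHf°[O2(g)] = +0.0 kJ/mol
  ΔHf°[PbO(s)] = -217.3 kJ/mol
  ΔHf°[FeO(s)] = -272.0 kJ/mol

ΔHrxn = -887.1 kJ/mol

ΔH°rxn = Σ nΔHf°(products) − Σ nΔHf°(reactants).
Products: 2·(-824.2) + 1·(+0.0) = -1648.4
Reactants: 2·(-272.0) + 2·(+0.0) + 3/2·(+0.0) + 1·(-217.3) = -761.3
ΔHrxn = (-1648.4) − (-761.3) = -887.1 kJ/mol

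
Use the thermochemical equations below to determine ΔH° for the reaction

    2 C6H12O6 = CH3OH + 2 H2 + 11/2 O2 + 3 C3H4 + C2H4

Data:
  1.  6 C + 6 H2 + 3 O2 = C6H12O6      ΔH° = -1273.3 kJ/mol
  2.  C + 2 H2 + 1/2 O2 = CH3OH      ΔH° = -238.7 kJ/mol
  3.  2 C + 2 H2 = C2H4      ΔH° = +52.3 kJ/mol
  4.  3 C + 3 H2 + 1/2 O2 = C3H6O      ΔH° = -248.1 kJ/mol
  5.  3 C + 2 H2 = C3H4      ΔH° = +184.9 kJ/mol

ΔH° = 2914.9 kJ/mol

eq. 1 reversed and × 2 (C6H12O6 must end up as a reactant; ×2 to match 2 C6H12O6 in the target): (-2)·(-1273.3) = +2546.6 kJ/mol
eq. 2 as written (CH3OH already on the product side): -238.7 kJ/mol
eq. 3 as written (C2H4 already on the product side): +52.3 kJ/mol
eq. 4: not needed (C3H6O appears nowhere else).
eq. 5 × 3 (scale by 3 for the 3 C3H4): (3)·(+184.9) = +554.7 kJ/mol
ΔH° = (-2)·(-1273.3) + (1)·(-238.7) + (1)·(+52.3) + (3)·(+184.9) = 2914.9 kJ/mol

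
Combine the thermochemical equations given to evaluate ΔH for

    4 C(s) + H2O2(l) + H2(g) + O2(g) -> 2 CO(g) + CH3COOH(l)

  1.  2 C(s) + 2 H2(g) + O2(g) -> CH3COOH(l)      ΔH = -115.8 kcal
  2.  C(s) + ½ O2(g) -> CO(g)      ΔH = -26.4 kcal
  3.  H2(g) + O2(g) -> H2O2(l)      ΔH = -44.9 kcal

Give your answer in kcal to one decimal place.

eq. 1 as written: -115.8 kcal
eq. 2 × 2: (2)·(-26.4) = -52.8 kcal
eq. 3 reversed: +44.9 kcal
Since enthalpy is a state function, ΔH = (-115.8) + (-52.8) + (+44.9) = -123.7 kcal

ΔH = -123.7 kcal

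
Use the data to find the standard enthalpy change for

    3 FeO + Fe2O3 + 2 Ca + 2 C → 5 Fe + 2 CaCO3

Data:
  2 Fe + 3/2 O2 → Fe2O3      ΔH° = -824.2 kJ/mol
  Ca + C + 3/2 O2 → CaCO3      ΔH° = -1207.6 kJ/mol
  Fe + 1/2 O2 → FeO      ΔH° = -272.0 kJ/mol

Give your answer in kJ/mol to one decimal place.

ΔH° = -775.0 kJ/mol

equation 1 reversed (Fe2O3 must end up as a reactant): +824.2 kJ/mol
equation 2 × 2 (×2 to match 2 CaCO3 in the target): (2)·(-1207.6) = -2415.2 kJ/mol
equation 3 reversed and × 3 (reverse to put FeO on the reactant side; scale by 3 for the 3 FeO): (-3)·(-272.0) = +816.0 kJ/mol
ΔH° = (+824.2) + (-2415.2) + (+816.0) = -775.0 kJ/mol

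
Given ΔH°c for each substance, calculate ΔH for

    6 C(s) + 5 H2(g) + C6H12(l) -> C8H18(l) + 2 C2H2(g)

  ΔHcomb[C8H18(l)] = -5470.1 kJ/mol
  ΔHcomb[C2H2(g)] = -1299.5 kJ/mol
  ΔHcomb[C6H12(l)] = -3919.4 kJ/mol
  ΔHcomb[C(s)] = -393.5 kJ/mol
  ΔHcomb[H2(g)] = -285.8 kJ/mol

With combustion enthalpies, reactants minus products:
= [6·(-393.5) + 5·(-285.8) + 1·(-3919.4)] − [1·(-5470.1) + 2·(-1299.5)]
= 359.7 kJ/mol

ΔH = 359.7 kJ/mol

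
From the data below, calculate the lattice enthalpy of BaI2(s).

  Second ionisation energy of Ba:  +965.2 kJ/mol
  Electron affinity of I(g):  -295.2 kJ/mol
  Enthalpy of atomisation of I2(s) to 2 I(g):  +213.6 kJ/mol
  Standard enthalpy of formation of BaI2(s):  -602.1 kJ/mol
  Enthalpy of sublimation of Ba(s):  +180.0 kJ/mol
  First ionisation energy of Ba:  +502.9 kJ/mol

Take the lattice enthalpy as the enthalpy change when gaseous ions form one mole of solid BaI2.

U = -1873.4 kJ/mol

ΔHf° = 1·ΔHsub + 1·(ΣIE) + 1·D(I2) + 2·EA + U
-602.1 = 1·(+180.0) + 1·(+1468.1) + 1·(+213.6) + 2·(-295.2) + U
U = -602.1 − (+1271.3) = -1873.4 kJ/mol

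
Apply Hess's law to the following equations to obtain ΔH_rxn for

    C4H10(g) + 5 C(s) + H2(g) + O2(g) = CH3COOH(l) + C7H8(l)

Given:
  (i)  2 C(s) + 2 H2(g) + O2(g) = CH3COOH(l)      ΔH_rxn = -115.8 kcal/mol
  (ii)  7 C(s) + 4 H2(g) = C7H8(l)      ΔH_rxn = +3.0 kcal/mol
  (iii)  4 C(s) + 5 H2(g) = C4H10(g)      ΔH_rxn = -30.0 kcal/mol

ΔH_rxn = -82.8 kcal/mol

(i) as written (CH3COOH(l) already on the product side): -115.8 kcal/mol
(ii) as written (C7H8(l) already on the product side): +3.0 kcal/mol
(iii) reversed (C4H10(g) must end up as a reactant): +30.0 kcal/mol
Since enthalpy is a state function, ΔH_rxn = (1)·(-115.8) + (1)·(+3.0) + (-1)·(-30.0) = -82.8 kcal/mol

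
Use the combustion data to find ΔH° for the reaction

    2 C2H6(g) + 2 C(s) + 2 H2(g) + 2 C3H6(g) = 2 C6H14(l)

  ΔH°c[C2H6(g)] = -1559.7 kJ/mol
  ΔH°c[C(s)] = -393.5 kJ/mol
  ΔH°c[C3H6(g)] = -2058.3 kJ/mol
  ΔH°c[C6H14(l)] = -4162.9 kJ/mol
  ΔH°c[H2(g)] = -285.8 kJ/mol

ΔH° = -268.8 kJ/mol

Using ΔH = Σ nΔHc°(reactants) − Σ nΔHc°(products):
= [2·(-1559.7) + 2·(-393.5) + 2·(-285.8) + 2·(-2058.3)] − [2·(-4162.9)]
= -268.8 kJ/mol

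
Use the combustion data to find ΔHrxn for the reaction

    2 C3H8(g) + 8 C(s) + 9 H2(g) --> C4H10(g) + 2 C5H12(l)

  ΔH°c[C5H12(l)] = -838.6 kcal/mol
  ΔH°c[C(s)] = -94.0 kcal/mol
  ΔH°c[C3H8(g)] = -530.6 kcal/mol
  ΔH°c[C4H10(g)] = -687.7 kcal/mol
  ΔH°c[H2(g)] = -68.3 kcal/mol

With combustion enthalpies, reactants minus products:
= [2·(-530.6) + 8·(-94.0) + 9·(-68.3)] − [1·(-687.7) + 2·(-838.6)]
= -63.0 kcal/mol

ΔHrxn = -63.0 kcal/mol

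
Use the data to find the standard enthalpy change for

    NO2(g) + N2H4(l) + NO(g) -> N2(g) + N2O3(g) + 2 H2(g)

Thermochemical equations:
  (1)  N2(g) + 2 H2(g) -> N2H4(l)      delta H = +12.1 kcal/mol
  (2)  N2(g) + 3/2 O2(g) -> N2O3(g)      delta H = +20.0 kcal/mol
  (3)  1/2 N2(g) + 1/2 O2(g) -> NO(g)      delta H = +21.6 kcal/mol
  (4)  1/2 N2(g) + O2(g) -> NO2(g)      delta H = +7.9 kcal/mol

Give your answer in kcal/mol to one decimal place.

delta H = -21.6 kcal/mol

(1) reversed: -12.1 kcal/mol
(2) as written: +20.0 kcal/mol
(3) reversed: -21.6 kcal/mol
(4) reversed: -7.9 kcal/mol
delta H = (-1)·(+12.1) + (1)·(+20.0) + (-1)·(+21.6) + (-1)·(+7.9) = -21.6 kcal/mol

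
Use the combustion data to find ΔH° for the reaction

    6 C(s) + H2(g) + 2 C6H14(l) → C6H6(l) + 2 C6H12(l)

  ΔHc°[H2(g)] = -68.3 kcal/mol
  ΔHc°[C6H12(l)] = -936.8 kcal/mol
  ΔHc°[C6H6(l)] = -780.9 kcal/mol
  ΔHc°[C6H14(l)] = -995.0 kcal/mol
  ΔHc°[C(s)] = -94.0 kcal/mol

Using ΔH = Σ nΔHc°(reactants) − Σ nΔHc°(products):
= [6·(-94.0) + 1·(-68.3) + 2·(-995.0)] − [1·(-780.9) + 2·(-936.8)]
= 32.2 kcal/mol

ΔH° = 32.2 kcal/mol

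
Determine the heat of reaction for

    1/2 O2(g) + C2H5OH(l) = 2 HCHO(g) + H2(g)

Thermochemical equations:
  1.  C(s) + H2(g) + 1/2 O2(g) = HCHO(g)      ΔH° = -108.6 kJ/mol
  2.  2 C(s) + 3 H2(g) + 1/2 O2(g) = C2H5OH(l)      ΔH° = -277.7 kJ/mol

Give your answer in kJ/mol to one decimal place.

ΔH° = 60.5 kJ/mol

eq. 1 × 2 (×2 to match 2 HCHO(g) in the target): (2)·(-108.6) = -217.2 kJ/mol
eq. 2 reversed (reverse to put C2H5OH(l) on the reactant side): +277.7 kJ/mol
Combining the equations, ΔH° = (-217.2) + (+277.7) = 60.5 kJ/mol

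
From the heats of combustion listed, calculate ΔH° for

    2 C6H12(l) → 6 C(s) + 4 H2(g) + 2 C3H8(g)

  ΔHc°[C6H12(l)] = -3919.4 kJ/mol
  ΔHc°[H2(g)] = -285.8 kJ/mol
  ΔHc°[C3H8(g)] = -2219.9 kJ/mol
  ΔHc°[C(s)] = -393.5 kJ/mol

ΔH° = 105.2 kJ/mol

With combustion enthalpies, reactants minus products:
= [2·(-3919.4)] − [6·(-393.5) + 4·(-285.8) + 2·(-2219.9)]
= 105.2 kJ/mol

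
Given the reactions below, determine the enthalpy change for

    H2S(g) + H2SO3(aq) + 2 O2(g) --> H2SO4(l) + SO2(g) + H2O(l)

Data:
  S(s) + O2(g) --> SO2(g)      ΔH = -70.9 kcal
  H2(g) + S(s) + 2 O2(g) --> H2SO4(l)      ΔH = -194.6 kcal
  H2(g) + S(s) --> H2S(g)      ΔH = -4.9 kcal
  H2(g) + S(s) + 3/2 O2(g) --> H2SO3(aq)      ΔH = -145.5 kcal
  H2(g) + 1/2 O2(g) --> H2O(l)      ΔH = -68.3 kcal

equation 1 as written: -70.9 kcal
equation 2 as written: -194.6 kcal
equation 3 reversed: +4.9 kcal
equation 4 reversed: +145.5 kcal
equation 5 as written: -68.3 kcal
ΔH = (1)·(-70.9) + (1)·(-194.6) + (-1)·(-4.9) + (-1)·(-145.5) + (1)·(-68.3) = -183.4 kcal

ΔH = -183.4 kcal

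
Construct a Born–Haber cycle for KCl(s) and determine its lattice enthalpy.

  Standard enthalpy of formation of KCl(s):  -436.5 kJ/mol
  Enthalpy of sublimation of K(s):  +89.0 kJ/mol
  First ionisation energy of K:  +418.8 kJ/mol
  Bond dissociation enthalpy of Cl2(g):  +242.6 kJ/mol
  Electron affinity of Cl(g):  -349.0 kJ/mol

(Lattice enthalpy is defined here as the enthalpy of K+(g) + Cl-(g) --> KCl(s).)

ΔHf° = 1·ΔHsub + 1·(ΣIE) + 1/2·D(Cl2) + 1·EA + U
-436.5 = 1·(+89.0) + 1·(+418.8) + 1/2·(+242.6) + 1·(-349.0) + U
U = -436.5 − (+280.1) = -716.6 kJ/mol

U = -716.6 kJ/mol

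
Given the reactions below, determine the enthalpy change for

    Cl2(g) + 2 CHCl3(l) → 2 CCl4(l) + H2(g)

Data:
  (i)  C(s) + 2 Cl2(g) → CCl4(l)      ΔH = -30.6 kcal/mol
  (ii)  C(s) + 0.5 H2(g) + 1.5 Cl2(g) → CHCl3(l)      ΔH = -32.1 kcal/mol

(i) × 2: (2)·(-30.6) = -61.2 kcal/mol
(ii) reversed and × 2: (-2)·(-32.1) = +64.2 kcal/mol
By Hess's law, ΔH = (-61.2) + (+64.2) = 3.0 kcal/mol

ΔH = 3.0 kcal/mol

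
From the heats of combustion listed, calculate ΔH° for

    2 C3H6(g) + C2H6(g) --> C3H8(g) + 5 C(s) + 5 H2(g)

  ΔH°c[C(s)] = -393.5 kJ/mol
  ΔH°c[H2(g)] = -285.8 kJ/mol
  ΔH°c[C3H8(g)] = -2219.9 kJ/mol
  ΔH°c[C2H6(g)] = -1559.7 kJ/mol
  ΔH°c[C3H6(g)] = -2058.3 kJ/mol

Using ΔH = Σ nΔHc°(reactants) − Σ nΔHc°(products):
= [2·(-2058.3) + 1·(-1559.7)] − [1·(-2219.9) + 5·(-393.5) + 5·(-285.8)]
= -59.9 kJ/mol

ΔH° = -59.9 kJ/mol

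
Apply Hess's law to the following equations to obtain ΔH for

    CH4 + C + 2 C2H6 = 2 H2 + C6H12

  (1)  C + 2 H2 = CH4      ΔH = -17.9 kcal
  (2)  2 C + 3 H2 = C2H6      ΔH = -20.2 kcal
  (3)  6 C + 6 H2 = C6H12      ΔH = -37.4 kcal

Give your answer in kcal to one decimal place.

(1) reversed (reverse to put CH4 on the reactant side): +17.9 kcal
(2) reversed and × 2 (C2H6 must end up as a reactant; scale by 2 for the 2 C2H6): (-2)·(-20.2) = +40.4 kcal
(3) as written (C6H12 already on the product side): -37.4 kcal
Since enthalpy is a state function, ΔH = (+17.9) + (+40.4) + (-37.4) = 20.9 kcal

ΔH = 20.9 kcal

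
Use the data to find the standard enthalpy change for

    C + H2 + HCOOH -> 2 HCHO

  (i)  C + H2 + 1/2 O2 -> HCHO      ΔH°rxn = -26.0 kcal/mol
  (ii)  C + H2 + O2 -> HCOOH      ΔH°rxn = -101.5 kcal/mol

ΔH°rxn = 49.5 kcal/mol

(i) × 2: (2)·(-26.0) = -52.0 kcal/mol
(ii) reversed: +101.5 kcal/mol
Since enthalpy is a state function, ΔH°rxn = (-52.0) + (+101.5) = 49.5 kcal/mol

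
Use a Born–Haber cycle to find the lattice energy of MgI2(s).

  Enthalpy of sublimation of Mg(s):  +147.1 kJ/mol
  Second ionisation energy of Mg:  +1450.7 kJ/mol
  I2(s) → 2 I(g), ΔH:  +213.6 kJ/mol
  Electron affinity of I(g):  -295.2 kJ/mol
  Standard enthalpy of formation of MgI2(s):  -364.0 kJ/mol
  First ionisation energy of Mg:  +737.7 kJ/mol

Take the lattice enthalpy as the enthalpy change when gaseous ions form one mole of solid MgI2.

ΔHf° = 1·ΔHsub + 1·(ΣIE) + 1·D(I2) + 2·EA + U
-364.0 = 1·(+147.1) + 1·(+2188.4) + 1·(+213.6) + 2·(-295.2) + U
U = -364.0 − (+1958.7) = -2322.7 kJ/mol

U = -2322.7 kJ/mol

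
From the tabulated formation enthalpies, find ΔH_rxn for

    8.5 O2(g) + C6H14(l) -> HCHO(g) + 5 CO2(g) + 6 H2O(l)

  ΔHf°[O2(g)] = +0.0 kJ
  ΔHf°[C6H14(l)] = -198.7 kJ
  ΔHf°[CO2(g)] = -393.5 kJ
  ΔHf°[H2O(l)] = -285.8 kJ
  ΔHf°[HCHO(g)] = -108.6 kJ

ΔH_rxn = -3592.2 kJ

Products: 1·(-108.6) + 5·(-393.5) + 6·(-285.8) = -3790.9
Reactants: 17/2·(+0.0) + 1·(-198.7) = -198.7
ΔH_rxn = (-3790.9) − (-198.7) = -3592.2 kJ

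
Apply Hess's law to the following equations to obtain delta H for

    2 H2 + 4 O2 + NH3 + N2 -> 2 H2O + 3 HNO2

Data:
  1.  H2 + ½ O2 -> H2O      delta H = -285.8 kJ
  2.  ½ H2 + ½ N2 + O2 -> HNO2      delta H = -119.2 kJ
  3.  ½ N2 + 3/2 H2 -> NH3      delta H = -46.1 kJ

delta H = -883.1 kJ

eq. 1 × 2 (×2 to match 2 H2O in the target): (2)·(-285.8) = -571.6 kJ
eq. 2 × 3 (scale by 3 for the 3 HNO2): (3)·(-119.2) = -357.6 kJ
eq. 3 reversed (NH3 must end up as a reactant): +46.1 kJ
By Hess's law, delta H = (2)·(-285.8) + (3)·(-119.2) + (-1)·(-46.1) = -883.1 kJ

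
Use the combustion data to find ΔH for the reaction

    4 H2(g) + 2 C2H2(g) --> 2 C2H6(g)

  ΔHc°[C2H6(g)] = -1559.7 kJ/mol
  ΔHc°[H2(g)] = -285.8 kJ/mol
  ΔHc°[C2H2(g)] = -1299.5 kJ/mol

With combustion enthalpies, reactants minus products:
= [4·(-285.8) + 2·(-1299.5)] − [2·(-1559.7)]
= -622.8 kJ/mol

ΔH = -622.8 kJ/mol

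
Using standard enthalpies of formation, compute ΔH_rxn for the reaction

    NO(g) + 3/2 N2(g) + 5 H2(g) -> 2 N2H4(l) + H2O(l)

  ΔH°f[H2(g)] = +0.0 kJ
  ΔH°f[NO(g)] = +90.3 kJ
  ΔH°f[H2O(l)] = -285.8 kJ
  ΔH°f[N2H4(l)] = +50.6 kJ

Products: 2·(+50.6) + 1·(-285.8) = -184.6
Reactants: 1·(+90.3) + 3/2·(+0.0) + 5·(+0.0) = +90.3
ΔH_rxn = (-184.6) − (+90.3) = -274.9 kJ

ΔH_rxn = -274.9 kJ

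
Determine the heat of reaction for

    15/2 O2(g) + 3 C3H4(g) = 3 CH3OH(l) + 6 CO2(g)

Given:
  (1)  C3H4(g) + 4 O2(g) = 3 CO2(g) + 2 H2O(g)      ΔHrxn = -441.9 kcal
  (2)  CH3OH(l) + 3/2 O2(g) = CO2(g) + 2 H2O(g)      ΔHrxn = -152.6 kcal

ΔHrxn = -867.9 kcal

(1) × 3: (3)·(-441.9) = -1325.7 kcal
(2) reversed and × 3: (-3)·(-152.6) = +457.8 kcal
Since enthalpy is a state function, ΔHrxn = (3)·(-441.9) + (-3)·(-152.6) = -867.9 kcal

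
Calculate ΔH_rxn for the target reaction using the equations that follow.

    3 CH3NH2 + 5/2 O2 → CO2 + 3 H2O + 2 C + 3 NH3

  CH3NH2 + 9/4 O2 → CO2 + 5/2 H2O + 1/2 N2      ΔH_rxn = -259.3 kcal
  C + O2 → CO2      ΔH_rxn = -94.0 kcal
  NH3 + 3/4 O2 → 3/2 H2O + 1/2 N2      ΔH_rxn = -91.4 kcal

ΔH_rxn = -315.7 kcal

equation 1 × 3 (×3 to match 3 CH3NH2 in the target): (3)·(-259.3) = -777.9 kcal
equation 2 reversed and × 2 (reverse to put C on the product side; ×2 to match 2 C in the target): (-2)·(-94.0) = +188.0 kcal
equation 3 reversed and × 3 (reverse to put NH3 on the product side; ×3 to match 3 NH3 in the target): (-3)·(-91.4) = +274.2 kcal
ΔH_rxn = (-777.9) + (+188.0) + (+274.2) = -315.7 kcal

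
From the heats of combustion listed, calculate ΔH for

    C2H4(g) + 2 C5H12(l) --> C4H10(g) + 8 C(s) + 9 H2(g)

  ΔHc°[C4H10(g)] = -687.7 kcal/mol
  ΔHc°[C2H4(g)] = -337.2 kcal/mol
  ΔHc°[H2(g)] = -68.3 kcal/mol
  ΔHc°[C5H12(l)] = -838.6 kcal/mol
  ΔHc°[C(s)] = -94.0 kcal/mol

ΔH = 40.0 kcal/mol

With combustion enthalpies, reactants minus products:
= [1·(-337.2) + 2·(-838.6)] − [1·(-687.7) + 8·(-94.0) + 9·(-68.3)]
= 40.0 kcal/mol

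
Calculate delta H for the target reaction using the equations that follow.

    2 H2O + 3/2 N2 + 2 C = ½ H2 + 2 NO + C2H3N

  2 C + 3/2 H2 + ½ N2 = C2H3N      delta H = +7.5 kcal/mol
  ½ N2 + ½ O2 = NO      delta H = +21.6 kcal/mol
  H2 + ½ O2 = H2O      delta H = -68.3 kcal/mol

delta H = 187.3 kcal/mol

equation 1 as written (C2H3N already on the product side): +7.5 kcal/mol
equation 2 × 2 (×2 to match 2 NO in the target): (2)·(+21.6) = +43.2 kcal/mol
equation 3 reversed and × 2 (reverse to put H2O on the reactant side; ×2 to match 2 H2O in the target): (-2)·(-68.3) = +136.6 kcal/mol
Since enthalpy is a state function, delta H = (1)·(+7.5) + (2)·(+21.6) + (-2)·(-68.3) = 187.3 kcal/mol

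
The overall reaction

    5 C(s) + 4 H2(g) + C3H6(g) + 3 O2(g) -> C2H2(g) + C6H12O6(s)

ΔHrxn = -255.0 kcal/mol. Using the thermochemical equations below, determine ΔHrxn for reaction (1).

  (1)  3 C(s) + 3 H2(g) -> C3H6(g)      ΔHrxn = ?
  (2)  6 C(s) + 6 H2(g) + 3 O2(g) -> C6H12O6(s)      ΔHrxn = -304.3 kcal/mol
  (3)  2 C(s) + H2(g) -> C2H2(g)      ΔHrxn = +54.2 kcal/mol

(1) reversed (C3H6(g) must end up as a reactant): contributes −x
(2) as written (C6H12O6(s) already on the product side): -304.3 kcal/mol
(3) as written (C2H2(g) already on the product side): +54.2 kcal/mol
-255.0 = (-304.3) + (+54.2) − x
x = (-255.0 − (-250.1)) / (-1) = 4.9 kcal/mol

ΔHrxn = 4.9 kcal/mol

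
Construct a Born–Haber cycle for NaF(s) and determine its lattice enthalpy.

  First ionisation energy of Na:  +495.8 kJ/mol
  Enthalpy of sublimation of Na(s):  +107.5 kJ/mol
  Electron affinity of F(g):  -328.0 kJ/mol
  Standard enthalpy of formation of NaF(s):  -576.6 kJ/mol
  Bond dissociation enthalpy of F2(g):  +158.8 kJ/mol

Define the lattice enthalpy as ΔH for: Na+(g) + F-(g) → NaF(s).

U = -931.3 kJ/mol

ΔHf° = 1·ΔHsub + 1·(ΣIE) + 1/2·D(F2) + 1·EA + U
-576.6 = 1·(+107.5) + 1·(+495.8) + 1/2·(+158.8) + 1·(-328.0) + U
U = -576.6 − (+354.7) = -931.3 kJ/mol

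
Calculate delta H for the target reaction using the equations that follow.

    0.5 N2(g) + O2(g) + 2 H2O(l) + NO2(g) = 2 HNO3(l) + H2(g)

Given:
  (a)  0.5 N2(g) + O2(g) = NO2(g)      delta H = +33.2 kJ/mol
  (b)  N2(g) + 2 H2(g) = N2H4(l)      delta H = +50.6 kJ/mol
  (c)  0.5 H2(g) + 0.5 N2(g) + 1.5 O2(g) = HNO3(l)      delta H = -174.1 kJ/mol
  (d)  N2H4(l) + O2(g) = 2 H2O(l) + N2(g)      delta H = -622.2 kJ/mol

(a) reversed (NO2(g) must end up as a reactant): -33.2 kJ/mol
(b) reversed: -50.6 kJ/mol
(c) × 2 (×2 to match 2 HNO3(l) in the target): (2)·(-174.1) = -348.2 kJ/mol
(d) reversed (H2O(l) must end up as a reactant): +622.2 kJ/mol
Since enthalpy is a state function, delta H = (-1)·(+33.2) + (-1)·(+50.6) + (2)·(-174.1) + (-1)·(-622.2) = 190.2 kJ/mol

delta H = 190.2 kJ/mol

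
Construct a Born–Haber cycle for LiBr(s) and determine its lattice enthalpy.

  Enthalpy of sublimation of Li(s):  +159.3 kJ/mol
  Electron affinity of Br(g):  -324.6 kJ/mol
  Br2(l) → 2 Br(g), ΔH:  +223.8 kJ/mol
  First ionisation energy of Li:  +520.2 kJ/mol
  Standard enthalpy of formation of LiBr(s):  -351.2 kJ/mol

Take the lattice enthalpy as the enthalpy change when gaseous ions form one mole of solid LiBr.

U = -818.0 kJ/mol

ΔHf° = 1·ΔHsub + 1·(ΣIE) + 1/2·D(Br2) + 1·EA + U
-351.2 = 1·(+159.3) + 1·(+520.2) + 1/2·(+223.8) + 1·(-324.6) + U
U = -351.2 − (+466.8) = -818.0 kJ/mol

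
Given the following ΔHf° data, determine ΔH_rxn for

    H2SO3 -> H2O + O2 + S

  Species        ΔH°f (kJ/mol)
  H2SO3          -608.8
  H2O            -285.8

ΔH_rxn = 323.0 kJ/mol

Products: 1·(-285.8) + 1·(+0.0) + 1·(+0.0) = -285.8
Reactants: 1·(-608.8) = -608.8
ΔH_rxn = (-285.8) − (-608.8) = 323.0 kJ/mol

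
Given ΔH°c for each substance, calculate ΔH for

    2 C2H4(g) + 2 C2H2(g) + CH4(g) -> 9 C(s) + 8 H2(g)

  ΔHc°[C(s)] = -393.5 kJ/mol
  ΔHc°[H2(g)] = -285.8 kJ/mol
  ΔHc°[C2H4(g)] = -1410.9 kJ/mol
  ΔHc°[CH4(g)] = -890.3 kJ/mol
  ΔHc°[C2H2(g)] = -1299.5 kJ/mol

With combustion enthalpies, reactants minus products:
= [2·(-1410.9) + 2·(-1299.5) + 1·(-890.3)] − [9·(-393.5) + 8·(-285.8)]
= -483.2 kJ/mol

ΔH = -483.2 kJ/mol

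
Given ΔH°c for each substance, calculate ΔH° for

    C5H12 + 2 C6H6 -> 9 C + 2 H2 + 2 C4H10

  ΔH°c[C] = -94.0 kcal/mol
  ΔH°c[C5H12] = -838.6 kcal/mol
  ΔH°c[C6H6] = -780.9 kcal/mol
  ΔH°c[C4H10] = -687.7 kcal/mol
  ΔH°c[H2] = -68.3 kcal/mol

Using ΔH = Σ nΔHc°(reactants) − Σ nΔHc°(products):
= [1·(-838.6) + 2·(-780.9)] − [9·(-94.0) + 2·(-68.3) + 2·(-687.7)]
= -42.4 kcal/mol

ΔH° = -42.4 kcal/mol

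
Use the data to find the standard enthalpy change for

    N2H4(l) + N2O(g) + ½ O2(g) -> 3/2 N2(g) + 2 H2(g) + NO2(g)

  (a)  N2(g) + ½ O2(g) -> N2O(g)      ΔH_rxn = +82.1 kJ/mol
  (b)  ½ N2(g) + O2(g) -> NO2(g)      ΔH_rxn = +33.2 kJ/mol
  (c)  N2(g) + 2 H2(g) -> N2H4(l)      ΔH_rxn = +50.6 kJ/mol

ΔH_rxn = -99.5 kJ/mol

(a) reversed (N2O(g) must end up as a reactant): -82.1 kJ/mol
(b) as written (NO2(g) already on the product side): +33.2 kJ/mol
(c) reversed (N2H4(l) must end up as a reactant): -50.6 kJ/mol
By Hess's law, ΔH_rxn = (-1)·(+82.1) + (1)·(+33.2) + (-1)·(+50.6) = -99.5 kJ/mol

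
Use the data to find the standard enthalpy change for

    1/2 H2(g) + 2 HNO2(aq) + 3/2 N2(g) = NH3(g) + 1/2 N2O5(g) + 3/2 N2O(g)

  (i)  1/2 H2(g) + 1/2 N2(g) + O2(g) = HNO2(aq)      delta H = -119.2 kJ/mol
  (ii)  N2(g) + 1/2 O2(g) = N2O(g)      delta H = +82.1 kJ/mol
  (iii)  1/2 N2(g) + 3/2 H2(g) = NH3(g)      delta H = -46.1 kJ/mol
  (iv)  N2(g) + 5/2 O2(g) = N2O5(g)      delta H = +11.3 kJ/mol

(i) reversed and × 2 (reverse to put HNO2(aq) on the reactant side; scale by 2 for the 2 HNO2(aq)): (-2)·(-119.2) = +238.4 kJ/mol
(ii) × 3/2 (×3/2 to match 3/2 N2O(g) in the target): (3/2)·(+82.1) = +123.15 kJ/mol
(iii) as written (NH3(g) already on the product side): -46.1 kJ/mol
(iv) × 1/2 (×1/2 to match 1/2 N2O5(g) in the target): (1/2)·(+11.3) = +5.65 kJ/mol
delta H = (+238.4) + (+123.15) + (-46.1) + (+5.65) = 321.1 kJ/mol

delta H = 321.1 kJ/mol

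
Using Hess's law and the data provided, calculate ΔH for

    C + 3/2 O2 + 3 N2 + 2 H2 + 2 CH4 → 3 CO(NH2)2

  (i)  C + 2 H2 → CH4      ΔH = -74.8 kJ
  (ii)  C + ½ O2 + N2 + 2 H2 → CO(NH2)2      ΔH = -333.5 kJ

(i) reversed and × 2: (-2)·(-74.8) = +149.6 kJ
(ii) × 3: (3)·(-333.5) = -1000.5 kJ
ΔH = (+149.6) + (-1000.5) = -850.9 kJ

ΔH = -850.9 kJ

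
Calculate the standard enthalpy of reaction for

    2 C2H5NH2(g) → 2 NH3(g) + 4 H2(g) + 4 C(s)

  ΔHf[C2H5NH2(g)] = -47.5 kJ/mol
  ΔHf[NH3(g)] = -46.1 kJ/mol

ΔHrxn = 2.8 kJ/mol

Products: 2·(-46.1) + 4·(+0.0) + 4·(+0.0) = -92.2
Reactants: 2·(-47.5) = -95.0
ΔHrxn = (-92.2) − (-95.0) = 2.8 kJ/mol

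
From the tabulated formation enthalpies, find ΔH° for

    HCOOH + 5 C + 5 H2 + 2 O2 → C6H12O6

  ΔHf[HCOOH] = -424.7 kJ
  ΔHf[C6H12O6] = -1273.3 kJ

Products: 1·(-1273.3) = -1273.3
Reactants: 1·(-424.7) + 5·(+0.0) + 5·(+0.0) + 2·(+0.0) = -424.7
ΔH° = (-1273.3) − (-424.7) = -848.6 kJ

ΔH° = -848.6 kJ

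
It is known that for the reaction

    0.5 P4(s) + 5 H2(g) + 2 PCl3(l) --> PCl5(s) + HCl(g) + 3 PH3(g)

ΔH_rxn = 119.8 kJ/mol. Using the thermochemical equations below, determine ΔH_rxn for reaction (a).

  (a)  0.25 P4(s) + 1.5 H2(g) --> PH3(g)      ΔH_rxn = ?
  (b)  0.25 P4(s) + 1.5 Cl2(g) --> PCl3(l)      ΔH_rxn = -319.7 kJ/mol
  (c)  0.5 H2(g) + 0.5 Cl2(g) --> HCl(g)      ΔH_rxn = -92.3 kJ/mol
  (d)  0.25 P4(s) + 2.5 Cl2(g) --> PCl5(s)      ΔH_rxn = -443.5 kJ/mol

ΔH_rxn = 5.4 kJ/mol

(a) × 3 (×3 to match 3 PH3(g) in the target): contributes 3·x
(b) reversed and × 2 (reverse to put PCl3(l) on the reactant side; ×2 to match 2 PCl3(l) in the target): (-2)·(-319.7) = +639.4 kJ/mol
(c) as written (HCl(g) already on the product side): -92.3 kJ/mol
(d) as written (PCl5(s) already on the product side): -443.5 kJ/mol
+119.8 = (+639.4) + (-92.3) + (-443.5) + 3·x
x = (+119.8 − (+103.6)) / (3) = 5.4 kJ/mol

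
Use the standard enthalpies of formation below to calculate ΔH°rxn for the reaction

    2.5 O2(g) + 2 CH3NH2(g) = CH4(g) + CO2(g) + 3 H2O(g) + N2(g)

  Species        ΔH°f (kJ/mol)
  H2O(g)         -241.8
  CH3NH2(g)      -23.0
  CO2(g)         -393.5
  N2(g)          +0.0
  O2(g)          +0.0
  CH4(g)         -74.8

ΔH°rxn = Σ nΔHf°(products) − Σ nΔHf°(reactants).
Products: 1·(-74.8) + 1·(-393.5) + 3·(-241.8) + 1·(+0.0) = -1193.7
Reactants: 5/2·(+0.0) + 2·(-23.0) = -46.0
ΔH°rxn = (-1193.7) − (-46.0) = -1147.7 kJ/mol

ΔH°rxn = -1147.7 kJ/mol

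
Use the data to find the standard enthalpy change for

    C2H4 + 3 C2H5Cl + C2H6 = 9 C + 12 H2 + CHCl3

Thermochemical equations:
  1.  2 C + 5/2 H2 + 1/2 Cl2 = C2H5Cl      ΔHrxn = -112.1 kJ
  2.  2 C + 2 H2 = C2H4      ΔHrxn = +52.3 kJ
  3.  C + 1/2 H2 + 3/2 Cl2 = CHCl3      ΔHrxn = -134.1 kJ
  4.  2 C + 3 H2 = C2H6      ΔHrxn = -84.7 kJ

eq. 1 reversed and × 3: (-3)·(-112.1) = +336.3 kJ
eq. 2 reversed: -52.3 kJ
eq. 3 as written: -134.1 kJ
eq. 4 reversed: +84.7 kJ
Since enthalpy is a state function, ΔHrxn = (+336.3) + (-52.3) + (-134.1) + (+84.7) = 234.6 kJ

ΔHrxn = 234.6 kJ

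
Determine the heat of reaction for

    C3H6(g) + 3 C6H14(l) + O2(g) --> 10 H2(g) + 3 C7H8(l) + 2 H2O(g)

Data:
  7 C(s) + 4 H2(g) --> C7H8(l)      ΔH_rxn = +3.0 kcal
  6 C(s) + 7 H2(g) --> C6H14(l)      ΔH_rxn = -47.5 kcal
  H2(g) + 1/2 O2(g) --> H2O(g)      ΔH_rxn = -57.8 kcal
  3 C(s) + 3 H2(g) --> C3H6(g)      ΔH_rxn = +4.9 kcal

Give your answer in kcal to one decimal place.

ΔH_rxn = 31.0 kcal

equation 1 × 3: (3)·(+3.0) = +9.0 kcal
equation 2 reversed and × 3: (-3)·(-47.5) = +142.5 kcal
equation 3 × 2: (2)·(-57.8) = -115.6 kcal
equation 4 reversed: -4.9 kcal
ΔH_rxn = (+9.0) + (+142.5) + (-115.6) + (-4.9) = 31.0 kcal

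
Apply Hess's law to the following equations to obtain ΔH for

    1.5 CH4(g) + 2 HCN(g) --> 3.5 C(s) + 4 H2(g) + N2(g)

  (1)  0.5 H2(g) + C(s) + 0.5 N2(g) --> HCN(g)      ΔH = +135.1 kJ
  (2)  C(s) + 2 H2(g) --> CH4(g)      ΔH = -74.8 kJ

ΔH = -158.0 kJ

(1) reversed and × 2: (-2)·(+135.1) = -270.2 kJ
(2) reversed and × 3/2: (-3/2)·(-74.8) = +112.2 kJ
Combining the equations, ΔH = (-2)·(+135.1) + (-3/2)·(-74.8) = -158.0 kJ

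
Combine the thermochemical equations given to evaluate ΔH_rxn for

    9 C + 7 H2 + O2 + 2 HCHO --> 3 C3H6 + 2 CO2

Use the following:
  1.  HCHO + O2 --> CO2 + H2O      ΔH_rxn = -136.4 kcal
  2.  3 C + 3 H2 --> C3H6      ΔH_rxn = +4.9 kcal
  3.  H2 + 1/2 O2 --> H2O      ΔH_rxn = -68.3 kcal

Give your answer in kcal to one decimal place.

ΔH_rxn = -121.5 kcal

eq. 1 × 2 (×2 to match 2 HCHO in the target): (2)·(-136.4) = -272.8 kcal
eq. 2 × 3 (scale by 3 for the 3 C3H6): (3)·(+4.9) = +14.7 kcal
eq. 3 reversed and × 2: (-2)·(-68.3) = +136.6 kcal
Combining the equations, ΔH_rxn = (-272.8) + (+14.7) + (+136.6) = -121.5 kcal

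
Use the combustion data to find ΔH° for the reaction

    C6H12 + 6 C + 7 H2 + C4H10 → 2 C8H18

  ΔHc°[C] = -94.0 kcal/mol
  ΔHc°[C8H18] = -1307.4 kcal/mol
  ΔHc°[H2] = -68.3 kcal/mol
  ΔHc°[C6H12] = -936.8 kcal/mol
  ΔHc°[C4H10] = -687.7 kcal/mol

ΔH° = -51.8 kcal/mol

With combustion enthalpies, reactants minus products:
= [1·(-936.8) + 6·(-94.0) + 7·(-68.3) + 1·(-687.7)] − [2·(-1307.4)]
= -51.8 kcal/mol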